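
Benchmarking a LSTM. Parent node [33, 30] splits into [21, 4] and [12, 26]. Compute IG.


Parent = [33, 30], H_parent = 0.9984
H_left = 0.6343 (n=25), H_right = 0.8997 (n=38)
H_children = (25/63)·0.6343 + (38/63)·0.8997 = 0.7944
IG = 0.9984 - 0.7944 = 0.204

0.204


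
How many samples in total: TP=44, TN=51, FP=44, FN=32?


Total = TP + TN + FP + FN
= 44 + 51 + 44 + 32
= 171
(Predicted positive: 88, predicted negative: 83)

171


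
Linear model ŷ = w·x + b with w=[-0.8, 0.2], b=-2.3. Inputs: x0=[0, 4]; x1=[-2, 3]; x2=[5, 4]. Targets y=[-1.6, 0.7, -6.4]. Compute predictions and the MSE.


ŷ0 = (-0.8)·(0) + (0.2)·(4) - 2.3 = -1.5
ŷ1 = (-0.8)·(-2) + (0.2)·(3) - 2.3 = -0.1
ŷ2 = (-0.8)·(5) + (0.2)·(4) - 2.3 = -5.5
errors² = [0.01, 0.64, 0.81]
MSE = 1.4600/3 = 0.4867

0.4867


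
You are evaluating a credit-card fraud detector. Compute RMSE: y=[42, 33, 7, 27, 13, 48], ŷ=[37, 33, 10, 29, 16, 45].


MSE = 56/6 = 9.3333
RMSE = √(56/6) = 3.0551

3.0551


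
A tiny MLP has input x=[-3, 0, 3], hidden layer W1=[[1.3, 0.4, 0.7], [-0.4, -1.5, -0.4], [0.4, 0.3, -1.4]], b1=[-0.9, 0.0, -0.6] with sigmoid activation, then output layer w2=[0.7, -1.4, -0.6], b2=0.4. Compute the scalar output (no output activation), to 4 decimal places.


z1[0] = (1.3)·(-3) + (0.4)·(0) + (0.7)·(3) - 0.9 = -2.7
z1[1] = (-0.4)·(-3) + (-1.5)·(0) + (-0.4)·(3) + 0.0 = 0.0
z1[2] = (0.4)·(-3) + (0.3)·(0) + (-1.4)·(3) - 0.6 = -6.0
h = sigmoid(z1) = [0.063, 0.5, 0.0025]
output = (0.7)·(0.063) + (-1.4)·(0.5) + (-0.6)·(0.0025) + 0.4 = -0.2574

-0.2574


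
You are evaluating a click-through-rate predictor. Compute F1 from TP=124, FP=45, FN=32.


Precision = 124/169 = 0.7337
Recall = 124/156 = 0.7949
F1 = 2·P·R/(P+R) = 2·TP/(2·TP+FP+FN) = 248/(248+45+32) = 248/325 = 0.7631

0.7631


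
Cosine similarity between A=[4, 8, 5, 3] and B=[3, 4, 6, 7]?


A·B = 4·3 + 8·4 + 5·6 + 3·7 = 95
‖A‖ = √114 = 10.6771, ‖B‖ = √110 = 10.4881
cos = 95/(√114·√110) = 95/√12540 = 0.8483

0.8483


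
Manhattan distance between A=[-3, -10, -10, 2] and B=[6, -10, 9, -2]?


d = |-3-6| + |-10+ 10| + |-10-9| + |2+ 2|
  = 9 + 0 + 19 + 4
  = 32

32


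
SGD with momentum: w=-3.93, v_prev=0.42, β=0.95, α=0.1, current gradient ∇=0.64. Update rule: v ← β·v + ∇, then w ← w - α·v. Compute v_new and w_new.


v_new = 0.95·0.42 + 0.64 = 0.399 + 0.64 = 1.039
w_new = -3.93 - 0.1·1.039 = -3.93 - 0.1039 = -4.0339

v_new=1.039, w_new=-4.0339


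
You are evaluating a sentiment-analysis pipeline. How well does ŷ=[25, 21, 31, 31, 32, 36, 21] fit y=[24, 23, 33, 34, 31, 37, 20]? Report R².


ȳ = 28.8571
SS_res = Σ(y-ŷ)² = 21
SS_tot = Σ(y-ȳ)² = 250.86
R² = 1 - SS_res/SS_tot = 1 - 0.0837 = 0.9163

0.9163


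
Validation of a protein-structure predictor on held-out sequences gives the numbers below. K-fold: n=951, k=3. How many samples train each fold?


Fold size = 951/3 = 317
Training per fold = 951 - 317 = 634

634


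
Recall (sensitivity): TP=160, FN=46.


Recall = TP/(TP+FN)
= 160/(160+46)
= 160/206 = 77.67%

77.67%


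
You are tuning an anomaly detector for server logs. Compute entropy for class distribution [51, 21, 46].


Probabilities: [51/118, 21/118, 46/118] ≈ [0.4322, 0.178, 0.3898]
H = -((51/118)·log₂(51/118) + (21/118)·log₂(21/118) + (46/118)·log₂(46/118))
  = 1.4961 bits

1.4961 bits


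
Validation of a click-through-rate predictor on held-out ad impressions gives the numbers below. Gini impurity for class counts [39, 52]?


Probabilities: [39/91, 52/91] ≈ [0.4286, 0.5714]
Σpᵢ² = (1521 + 2704)/91² = 4225/8281
Gini = 1 - Σpᵢ² = 1 - 4225/8281 = 0.4898

0.4898


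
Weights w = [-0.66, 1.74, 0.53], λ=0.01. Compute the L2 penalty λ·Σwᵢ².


‖w‖₂² = (-0.66)² + (1.74)² + (0.53)²
     = 0.4356 + 3.0276 + 0.2809
     = 3.7441
λ·‖w‖₂² = 0.01·3.7441 = 0.037441

0.037441


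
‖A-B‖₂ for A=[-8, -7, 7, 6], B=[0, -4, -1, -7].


d = √((-8-0)² + (-7+ 4)² + (7+ 1)² + (6+ 7)²)
  = √(64 + 9 + 64 + 169)
  = √306 = 17.4929

17.4929


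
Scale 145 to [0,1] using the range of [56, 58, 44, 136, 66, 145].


min=44, max=145
(145-44)/(145-44) = 101/101 = 1.0

1.0


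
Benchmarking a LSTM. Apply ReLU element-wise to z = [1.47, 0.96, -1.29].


ReLU(1.47) = max(0, 1.47) = 1.47
ReLU(0.96) = max(0, 0.96) = 0.96
ReLU(-1.29) = max(0, -1.29) = 0.0
result = [1.47, 0.96, 0.0]

[1.47, 0.96, 0.0]


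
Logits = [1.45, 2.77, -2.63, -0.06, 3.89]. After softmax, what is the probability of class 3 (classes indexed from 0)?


Exponentials: e^1.45=4.2631, e^2.77=15.9586, e^-2.63=0.0721, e^-0.06=0.9418, e^3.89=48.9109
Sum = 70.1465
Softmax = [0.0608, 0.2275, 0.001, 0.0134, 0.6973]
p[3] = 0.9418/70.1465 = 0.0134

0.0134


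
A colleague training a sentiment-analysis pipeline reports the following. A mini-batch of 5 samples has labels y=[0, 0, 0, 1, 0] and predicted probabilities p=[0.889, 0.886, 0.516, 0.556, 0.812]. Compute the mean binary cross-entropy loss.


L[0] = -ln(1-0.889) = -ln(0.111) = 2.1982
L[1] = -ln(1-0.886) = -ln(0.114) = 2.1716
L[2] = -ln(1-0.516) = -ln(0.484) = 0.7257
L[3] = -ln(0.556) = 0.587
L[4] = -ln(1-0.812) = -ln(0.188) = 1.6713
mean = (2.1982 + 2.1716 + 0.7257 + 0.587 + 1.6713)/5 = 1.4708

1.4708


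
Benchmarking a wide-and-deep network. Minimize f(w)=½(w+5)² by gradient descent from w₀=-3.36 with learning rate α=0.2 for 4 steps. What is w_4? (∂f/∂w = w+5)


step 1: grad = -3.36+5 = 1.64; w = -3.36 - 0.2·(1.64) = -3.688
step 2: grad = -3.688+5 = 1.312; w = -3.688 - 0.2·(1.312) = -3.9504
step 3: grad = -3.9504+5 = 1.0496; w = -3.9504 - 0.2·(1.0496) = -4.16032
step 4: grad = -4.16032+5 = 0.83968; w = -4.16032 - 0.2·(0.83968) = -4.328256

-4.328256


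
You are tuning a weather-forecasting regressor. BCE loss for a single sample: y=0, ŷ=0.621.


BCE = -[y·ln(p) + (1-y)·ln(1-p)]
= -0 - 1·ln(1-0.621)
= -ln(0.379) = 0.9702

0.9702


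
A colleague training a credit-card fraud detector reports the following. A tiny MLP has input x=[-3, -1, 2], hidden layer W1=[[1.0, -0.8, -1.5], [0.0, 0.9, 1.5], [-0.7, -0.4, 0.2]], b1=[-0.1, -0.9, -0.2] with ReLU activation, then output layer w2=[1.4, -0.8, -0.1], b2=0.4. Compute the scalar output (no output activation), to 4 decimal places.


z1[0] = (1.0)·(-3) + (-0.8)·(-1) + (-1.5)·(2) - 0.1 = -5.3
z1[1] = (0.0)·(-3) + (0.9)·(-1) + (1.5)·(2) - 0.9 = 1.2
z1[2] = (-0.7)·(-3) + (-0.4)·(-1) + (0.2)·(2) - 0.2 = 2.7
h = ReLU(z1) = [0.0, 1.2, 2.7]
output = (1.4)·(0.0) + (-0.8)·(1.2) + (-0.1)·(2.7) + 0.4 = -0.83

-0.83


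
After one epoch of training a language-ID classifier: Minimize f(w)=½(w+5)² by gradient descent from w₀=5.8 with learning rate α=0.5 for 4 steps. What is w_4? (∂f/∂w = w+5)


step 1: grad = 5.8+5 = 10.8; w = 5.8 - 0.5·(10.8) = 0.4
step 2: grad = 0.4+5 = 5.4; w = 0.4 - 0.5·(5.4) = -2.3
step 3: grad = -2.3+5 = 2.7; w = -2.3 - 0.5·(2.7) = -3.65
step 4: grad = -3.65+5 = 1.35; w = -3.65 - 0.5·(1.35) = -4.325

-4.325


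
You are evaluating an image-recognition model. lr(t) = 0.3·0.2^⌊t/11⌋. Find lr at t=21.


n_drops = ⌊21/11⌋ = 1
lr = 0.3·0.2^1 = 0.3·0.2 = 0.06

0.06


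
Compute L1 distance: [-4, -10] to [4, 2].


d = |-4-4| + |-10-2|
  = 8 + 12
  = 20

20


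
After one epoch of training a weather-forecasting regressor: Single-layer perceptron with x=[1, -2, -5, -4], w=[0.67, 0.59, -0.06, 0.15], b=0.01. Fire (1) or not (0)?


z = (1)·(0.67) + (-2)·(0.59) + (-5)·(-0.06) + (-4)·(0.15) + 0.01
  = -0.8
step(z) = 0 (z<0)

0


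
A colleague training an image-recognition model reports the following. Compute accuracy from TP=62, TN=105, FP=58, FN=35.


Accuracy = (TP+TN)/(TP+TN+FP+FN)
= (62+105)/(260)
= 167/260 = 64.23%

64.23%


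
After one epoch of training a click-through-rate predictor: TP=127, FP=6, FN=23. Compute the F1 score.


Precision = 127/133 = 0.9549
Recall = 127/150 = 0.8467
F1 = 2·P·R/(P+R) = 2·TP/(2·TP+FP+FN) = 254/(254+6+23) = 254/283 = 0.8975

0.8975


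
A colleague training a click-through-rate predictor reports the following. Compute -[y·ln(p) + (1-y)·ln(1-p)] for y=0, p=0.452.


BCE = -[y·ln(p) + (1-y)·ln(1-p)]
= -0 - 1·ln(1-0.452)
= -ln(0.548) = 0.6015

0.6015


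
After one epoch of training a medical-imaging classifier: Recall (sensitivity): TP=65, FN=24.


Recall = TP/(TP+FN)
= 65/(65+24)
= 65/89 = 73.03%

73.03%


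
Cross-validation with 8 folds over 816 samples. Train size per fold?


Fold size = 816/8 = 102
Training per fold = 816 - 102 = 714

714


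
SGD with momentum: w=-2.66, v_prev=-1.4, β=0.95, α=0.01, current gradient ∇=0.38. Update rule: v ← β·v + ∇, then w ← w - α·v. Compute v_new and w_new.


v_new = 0.95·-1.4 + 0.38 = -1.33 + 0.38 = -0.95
w_new = -2.66 - 0.01·-0.95 = -2.66 + 0.0095 = -2.6505

v_new=-0.95, w_new=-2.6505


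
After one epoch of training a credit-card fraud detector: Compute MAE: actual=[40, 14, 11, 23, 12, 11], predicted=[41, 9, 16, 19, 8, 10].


Absolute errors: |40-41|=1, |14-9|=5, |11-16|=5, |23-19|=4, |12-8|=4, |11-10|=1
Sum = 20
MAE = 20/6 = 10/3

10/3


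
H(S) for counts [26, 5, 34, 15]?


Probabilities: [26/80, 5/80, 34/80, 15/80] ≈ [0.325, 0.0625, 0.425, 0.1875]
H = -((26/80)·log₂(26/80) + (5/80)·log₂(5/80) + (34/80)·log₂(34/80) + (15/80)·log₂(15/80))
  = 1.7545 bits

1.7545 bits


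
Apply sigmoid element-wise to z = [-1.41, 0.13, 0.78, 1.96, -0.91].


σ(-1.41) = 1/(1+e^1.41) = 0.1962
σ(0.13) = 1/(1+e^-0.13) = 0.5325
σ(0.78) = 1/(1+e^-0.78) = 0.6857
σ(1.96) = 1/(1+e^-1.96) = 0.8765
σ(-0.91) = 1/(1+e^0.91) = 0.287
result = [0.1962, 0.5325, 0.6857, 0.8765, 0.287]

[0.1962, 0.5325, 0.6857, 0.8765, 0.287]


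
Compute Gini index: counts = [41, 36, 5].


Probabilities: [41/82, 36/82, 5/82] ≈ [0.5, 0.439, 0.061]
Σpᵢ² = (1681 + 1296 + 25)/82² = 3002/6724
Gini = 1 - Σpᵢ² = 1 - 3002/6724 = 0.5535

0.5535


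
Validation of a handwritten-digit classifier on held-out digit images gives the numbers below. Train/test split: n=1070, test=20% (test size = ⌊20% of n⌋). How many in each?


Test = ⌊1070·20/100⌋ = 214
Train = 1070 - 214 = 856

Train: 856, Test: 214


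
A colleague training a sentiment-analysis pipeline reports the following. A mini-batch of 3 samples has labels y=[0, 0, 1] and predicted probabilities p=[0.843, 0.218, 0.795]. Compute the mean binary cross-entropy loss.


L[0] = -ln(1-0.843) = -ln(0.157) = 1.8515
L[1] = -ln(1-0.218) = -ln(0.782) = 0.2459
L[2] = -ln(0.795) = 0.2294
mean = (1.8515 + 0.2459 + 0.2294)/3 = 0.7756

0.7756


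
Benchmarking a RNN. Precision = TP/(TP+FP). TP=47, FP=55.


Precision = TP/(TP+FP)
= 47/(47+55)
= 47/102 = 46.08%

46.08%


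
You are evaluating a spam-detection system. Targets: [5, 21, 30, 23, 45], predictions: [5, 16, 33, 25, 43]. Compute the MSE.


Squared errors: (5-5)²=0, (21-16)²=25, (30-33)²=9, (23-25)²=4, (45-43)²=4
Sum = 42
MSE = 42/5 = 42/5

42/5


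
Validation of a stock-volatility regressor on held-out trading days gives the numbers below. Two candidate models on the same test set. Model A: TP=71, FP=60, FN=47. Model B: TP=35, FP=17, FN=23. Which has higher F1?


Model A: P=71/131=0.542, R=71/118=0.6017, F1=2PR/(P+R)=2TP/(2TP+FP+FN)=142/249=0.5703
Model B: P=35/52=0.6731, R=35/58=0.6034, F1=2PR/(P+R)=2TP/(2TP+FP+FN)=70/110=0.6364
0.5703 < 0.6364 → Model B

Model B


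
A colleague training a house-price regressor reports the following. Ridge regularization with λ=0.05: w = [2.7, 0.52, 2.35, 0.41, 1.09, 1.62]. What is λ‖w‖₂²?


‖w‖₂² = (2.7)² + (0.52)² + (2.35)² + (0.41)² + (1.09)² + (1.62)²
     = 7.29 + 0.2704 + 5.5225 + 0.1681 + 1.1881 + 2.6244
     = 17.0635
λ·‖w‖₂² = 0.05·17.0635 = 0.853175

0.853175


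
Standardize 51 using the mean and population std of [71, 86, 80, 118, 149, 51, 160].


μ = 102.1429, σ = 38.0429
z = (51 - 102.1429)/38.0429 = -1.3443

-1.3443


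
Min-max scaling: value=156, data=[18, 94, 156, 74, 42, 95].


min=18, max=156
(156-18)/(156-18) = 138/138 = 1.0

1.0


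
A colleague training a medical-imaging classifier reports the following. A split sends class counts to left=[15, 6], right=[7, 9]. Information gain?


Parent = [22, 15], H_parent = 0.974
H_left = 0.8631 (n=21), H_right = 0.9887 (n=16)
H_children = (21/37)·0.8631 + (16/37)·0.9887 = 0.9174
IG = 0.974 - 0.9174 = 0.0566

0.0566


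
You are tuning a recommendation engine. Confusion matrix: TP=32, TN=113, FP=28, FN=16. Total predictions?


Total = TP + TN + FP + FN
= 32 + 113 + 28 + 16
= 189
(Predicted positive: 60, predicted negative: 129)

189


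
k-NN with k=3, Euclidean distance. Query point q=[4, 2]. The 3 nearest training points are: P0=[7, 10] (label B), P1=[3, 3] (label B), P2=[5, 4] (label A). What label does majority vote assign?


d(q,P0) = 8.544  (label B)
d(q,P1) = 1.4142  (label B)
d(q,P2) = 2.2361  (label A)
Votes: A=1, B=2
Majority → B

B


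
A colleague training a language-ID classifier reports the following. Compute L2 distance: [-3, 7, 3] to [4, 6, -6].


d = √((-3-4)² + (7-6)² + (3+ 6)²)
  = √(49 + 1 + 81)
  = √131 = 11.4455

11.4455


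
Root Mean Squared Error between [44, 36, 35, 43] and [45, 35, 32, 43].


MSE = 11/4 = 2.75
RMSE = √(11/4) = 1.6583

1.6583


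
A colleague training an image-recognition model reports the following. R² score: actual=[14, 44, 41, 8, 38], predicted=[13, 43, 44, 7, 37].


ȳ = 29
SS_res = Σ(y-ŷ)² = 13
SS_tot = Σ(y-ȳ)² = 1116
R² = 1 - SS_res/SS_tot = 1 - 0.0116 = 0.9884

0.9884


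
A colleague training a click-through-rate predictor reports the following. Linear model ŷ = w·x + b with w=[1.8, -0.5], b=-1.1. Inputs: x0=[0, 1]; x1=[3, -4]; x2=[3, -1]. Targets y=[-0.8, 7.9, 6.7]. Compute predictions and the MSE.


ŷ0 = (1.8)·(0) + (-0.5)·(1) - 1.1 = -1.6
ŷ1 = (1.8)·(3) + (-0.5)·(-4) - 1.1 = 6.3
ŷ2 = (1.8)·(3) + (-0.5)·(-1) - 1.1 = 4.8
errors² = [0.64, 2.56, 3.61]
MSE = 6.8100/3 = 2.27

2.27


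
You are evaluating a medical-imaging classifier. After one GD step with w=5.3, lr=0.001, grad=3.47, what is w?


w_new = w - α·∇
= 5.3 - 0.001·3.47
= 5.3 - 0.00347
= 5.29653

5.29653


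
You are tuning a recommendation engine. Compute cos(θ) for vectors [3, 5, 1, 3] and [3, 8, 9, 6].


A·B = 3·3 + 5·8 + 1·9 + 3·6 = 76
‖A‖ = √44 = 6.6332, ‖B‖ = √190 = 13.784
cos = 76/(√44·√190) = 76/√8360 = 0.8312

0.8312


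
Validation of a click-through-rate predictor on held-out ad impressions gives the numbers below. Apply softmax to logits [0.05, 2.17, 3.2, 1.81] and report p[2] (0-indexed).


Exponentials: e^0.05=1.0513, e^2.17=8.7583, e^3.2=24.5325, e^1.81=6.1104
Sum = 40.4525
Softmax = [0.026, 0.2165, 0.6065, 0.1511]
p[2] = 24.5325/40.4525 = 0.6065

0.6065


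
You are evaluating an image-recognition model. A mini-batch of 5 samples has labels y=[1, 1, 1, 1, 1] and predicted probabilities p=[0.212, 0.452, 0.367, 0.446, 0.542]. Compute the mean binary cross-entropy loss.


L[0] = -ln(0.212) = 1.5512
L[1] = -ln(0.452) = 0.7941
L[2] = -ln(0.367) = 1.0024
L[3] = -ln(0.446) = 0.8074
L[4] = -ln(0.542) = 0.6125
mean = (1.5512 + 0.7941 + 1.0024 + 0.8074 + 0.6125)/5 = 0.9535

0.9535


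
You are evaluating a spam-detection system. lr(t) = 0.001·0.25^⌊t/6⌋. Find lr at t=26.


n_drops = ⌊26/6⌋ = 4
lr = 0.001·0.25^4 = 0.001·0.00390625 = 0.00000390625

0.00000390625


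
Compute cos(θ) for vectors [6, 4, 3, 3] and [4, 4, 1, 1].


A·B = 6·4 + 4·4 + 3·1 + 3·1 = 46
‖A‖ = √70 = 8.3666, ‖B‖ = √34 = 5.831
cos = 46/(√70·√34) = 46/√2380 = 0.9429

0.9429


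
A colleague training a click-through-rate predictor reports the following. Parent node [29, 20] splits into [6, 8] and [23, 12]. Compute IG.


Parent = [29, 20], H_parent = 0.9755
H_left = 0.9852 (n=14), H_right = 0.9275 (n=35)
H_children = (14/49)·0.9852 + (35/49)·0.9275 = 0.944
IG = 0.9755 - 0.944 = 0.0315

0.0315


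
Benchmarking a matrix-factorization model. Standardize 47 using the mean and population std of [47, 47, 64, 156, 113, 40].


μ = 77.8333, σ = 42.5653
z = (47 - 77.8333)/42.5653 = -0.7244

-0.7244


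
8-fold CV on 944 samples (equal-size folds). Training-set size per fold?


Fold size = 944/8 = 118
Training per fold = 944 - 118 = 826

826


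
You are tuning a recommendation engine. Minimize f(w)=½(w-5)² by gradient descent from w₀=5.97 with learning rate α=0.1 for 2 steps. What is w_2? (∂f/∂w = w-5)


step 1: grad = 5.97-5 = 0.97; w = 5.97 - 0.1·(0.97) = 5.873
step 2: grad = 5.873-5 = 0.873; w = 5.873 - 0.1·(0.873) = 5.7857

5.7857


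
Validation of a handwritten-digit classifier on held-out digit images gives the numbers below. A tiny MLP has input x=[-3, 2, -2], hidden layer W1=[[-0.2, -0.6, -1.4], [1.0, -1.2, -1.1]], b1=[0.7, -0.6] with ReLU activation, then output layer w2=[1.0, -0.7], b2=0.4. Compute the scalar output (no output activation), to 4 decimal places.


z1[0] = (-0.2)·(-3) + (-0.6)·(2) + (-1.4)·(-2) + 0.7 = 2.9
z1[1] = (1.0)·(-3) + (-1.2)·(2) + (-1.1)·(-2) - 0.6 = -3.8
h = ReLU(z1) = [2.9, 0.0]
output = (1.0)·(2.9) + (-0.7)·(0.0) + 0.4 = 3.3

3.3


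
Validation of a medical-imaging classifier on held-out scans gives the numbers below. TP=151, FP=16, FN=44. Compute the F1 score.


Precision = 151/167 = 0.9042
Recall = 151/195 = 0.7744
F1 = 2·P·R/(P+R) = 2·TP/(2·TP+FP+FN) = 302/(302+16+44) = 302/362 = 0.8343

0.8343


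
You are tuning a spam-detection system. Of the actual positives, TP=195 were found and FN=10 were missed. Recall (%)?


Recall = TP/(TP+FN)
= 195/(195+10)
= 195/205 = 95.12%

95.12%


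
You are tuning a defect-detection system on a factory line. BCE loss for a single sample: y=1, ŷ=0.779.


BCE = -[y·ln(p) + (1-y)·ln(1-p)]
= -1·ln(0.779) - 0
= -ln(0.779) = 0.2497

0.2497


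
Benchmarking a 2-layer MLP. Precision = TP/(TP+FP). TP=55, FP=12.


Precision = TP/(TP+FP)
= 55/(55+12)
= 55/67 = 82.09%

82.09%


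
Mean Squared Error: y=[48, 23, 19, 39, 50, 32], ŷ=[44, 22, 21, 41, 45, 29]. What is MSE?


Squared errors: (48-44)²=16, (23-22)²=1, (19-21)²=4, (39-41)²=4, (50-45)²=25, (32-29)²=9
Sum = 59
MSE = 59/6 = 59/6

59/6


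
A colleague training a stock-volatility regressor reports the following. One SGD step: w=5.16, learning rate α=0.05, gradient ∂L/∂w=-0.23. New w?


w_new = w - α·∇
= 5.16 - 0.05·-0.23
= 5.16 + 0.0115
= 5.1715

5.1715


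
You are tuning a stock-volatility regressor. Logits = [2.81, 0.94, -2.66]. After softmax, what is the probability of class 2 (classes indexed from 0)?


Exponentials: e^2.81=16.6099, e^0.94=2.56, e^-2.66=0.0699
Sum = 19.2398
Softmax = [0.8633, 0.1331, 0.0036]
p[2] = 0.0699/19.2398 = 0.0036

0.0036


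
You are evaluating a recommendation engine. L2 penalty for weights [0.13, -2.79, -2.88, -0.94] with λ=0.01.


‖w‖₂² = (0.13)² + (-2.79)² + (-2.88)² + (-0.94)²
     = 0.0169 + 7.7841 + 8.2944 + 0.8836
     = 16.979
λ·‖w‖₂² = 0.01·16.979 = 0.16979

0.16979


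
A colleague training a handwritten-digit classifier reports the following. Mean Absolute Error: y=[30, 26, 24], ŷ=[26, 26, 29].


Absolute errors: |30-26|=4, |26-26|=0, |24-29|=5
Sum = 9
MAE = 9/3 = 3

3


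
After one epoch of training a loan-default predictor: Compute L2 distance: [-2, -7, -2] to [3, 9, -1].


d = √((-2-3)² + (-7-9)² + (-2+ 1)²)
  = √(25 + 256 + 1)
  = √282 = 16.7929

16.7929


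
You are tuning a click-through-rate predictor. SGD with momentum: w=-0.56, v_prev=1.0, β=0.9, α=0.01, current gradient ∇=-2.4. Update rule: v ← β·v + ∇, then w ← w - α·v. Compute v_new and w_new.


v_new = 0.9·1.0 - 2.4 = 0.9 - 2.4 = -1.5
w_new = -0.56 - 0.01·-1.5 = -0.56 + 0.015 = -0.545

v_new=-1.5, w_new=-0.545


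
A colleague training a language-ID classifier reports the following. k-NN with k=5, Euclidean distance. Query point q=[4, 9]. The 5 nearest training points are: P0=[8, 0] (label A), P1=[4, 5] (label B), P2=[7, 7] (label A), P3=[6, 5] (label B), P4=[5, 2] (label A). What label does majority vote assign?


d(q,P0) = 9.8489  (label A)
d(q,P1) = 4.0  (label B)
d(q,P2) = 3.6056  (label A)
d(q,P3) = 4.4721  (label B)
d(q,P4) = 7.0711  (label A)
Votes: A=3, B=2
Majority → A

A


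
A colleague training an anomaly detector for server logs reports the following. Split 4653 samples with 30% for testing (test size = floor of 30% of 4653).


Test = ⌊4653·30/100⌋ = 1395
Train = 4653 - 1395 = 3258

Train: 3258, Test: 1395


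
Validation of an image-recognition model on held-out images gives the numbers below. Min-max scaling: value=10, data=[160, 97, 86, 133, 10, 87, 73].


min=10, max=160
(10-10)/(160-10) = 0/150 = 0.0

0.0


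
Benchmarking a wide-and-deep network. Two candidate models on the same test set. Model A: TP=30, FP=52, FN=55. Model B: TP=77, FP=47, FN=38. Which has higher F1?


Model A: P=30/82=0.3659, R=30/85=0.3529, F1=2PR/(P+R)=2TP/(2TP+FP+FN)=60/167=0.3593
Model B: P=77/124=0.621, R=77/115=0.6696, F1=2PR/(P+R)=2TP/(2TP+FP+FN)=154/239=0.6444
0.3593 < 0.6444 → Model B

Model B


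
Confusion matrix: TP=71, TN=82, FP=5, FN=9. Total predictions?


Total = TP + TN + FP + FN
= 71 + 82 + 5 + 9
= 167
(Predicted positive: 76, predicted negative: 91)

167


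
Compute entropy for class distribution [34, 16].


Probabilities: [34/50, 16/50] ≈ [0.68, 0.32]
H = -((34/50)·log₂(34/50) + (16/50)·log₂(16/50))
  = 0.9044 bits

0.9044 bits


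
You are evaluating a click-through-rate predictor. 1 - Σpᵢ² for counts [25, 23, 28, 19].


Probabilities: [25/95, 23/95, 28/95, 19/95] ≈ [0.2632, 0.2421, 0.2947, 0.2]
Σpᵢ² = (625 + 529 + 784 + 361)/95² = 2299/9025
Gini = 1 - Σpᵢ² = 1 - 2299/9025 = 0.7453

0.7453


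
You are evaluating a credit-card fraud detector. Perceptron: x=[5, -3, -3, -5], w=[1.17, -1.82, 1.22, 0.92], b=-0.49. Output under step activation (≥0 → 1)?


z = (5)·(1.17) + (-3)·(-1.82) + (-3)·(1.22) + (-5)·(0.92) - 0.49
  = 2.56
step(z) = 1 (z≥0)

1


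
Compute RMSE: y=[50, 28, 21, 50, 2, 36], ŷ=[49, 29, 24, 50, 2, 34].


MSE = 15/6 = 2.5
RMSE = √(15/6) = 1.5811

1.5811


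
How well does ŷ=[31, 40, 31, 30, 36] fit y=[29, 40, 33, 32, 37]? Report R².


ȳ = 34.2
SS_res = Σ(y-ŷ)² = 13
SS_tot = Σ(y-ȳ)² = 74.8
R² = 1 - SS_res/SS_tot = 1 - 0.1738 = 0.8262

0.8262


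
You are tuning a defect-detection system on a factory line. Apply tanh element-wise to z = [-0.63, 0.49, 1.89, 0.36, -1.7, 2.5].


tanh(-0.63) = -0.5581
tanh(0.49) = 0.4542
tanh(1.89) = 0.9554
tanh(0.36) = 0.3452
tanh(-1.7) = -0.9354
tanh(2.5) = 0.9866
result = [-0.5581, 0.4542, 0.9554, 0.3452, -0.9354, 0.9866]

[-0.5581, 0.4542, 0.9554, 0.3452, -0.9354, 0.9866]


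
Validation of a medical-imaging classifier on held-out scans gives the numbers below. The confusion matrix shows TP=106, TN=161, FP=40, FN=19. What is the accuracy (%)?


Accuracy = (TP+TN)/(TP+TN+FP+FN)
= (106+161)/(326)
= 267/326 = 81.9%

81.9%


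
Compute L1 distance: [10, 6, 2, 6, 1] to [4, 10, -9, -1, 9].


d = |10-4| + |6-10| + |2+ 9| + |6+ 1| + |1-9|
  = 6 + 4 + 11 + 7 + 8
  = 36

36


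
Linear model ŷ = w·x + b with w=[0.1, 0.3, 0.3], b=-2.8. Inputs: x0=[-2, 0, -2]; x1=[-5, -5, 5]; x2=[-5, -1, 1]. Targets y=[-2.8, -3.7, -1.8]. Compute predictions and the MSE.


ŷ0 = (0.1)·(-2) + (0.3)·(0) + (0.3)·(-2) - 2.8 = -3.6
ŷ1 = (0.1)·(-5) + (0.3)·(-5) + (0.3)·(5) - 2.8 = -3.3
ŷ2 = (0.1)·(-5) + (0.3)·(-1) + (0.3)·(1) - 2.8 = -3.3
errors² = [0.64, 0.16, 2.25]
MSE = 3.0500/3 = 1.0167

1.0167


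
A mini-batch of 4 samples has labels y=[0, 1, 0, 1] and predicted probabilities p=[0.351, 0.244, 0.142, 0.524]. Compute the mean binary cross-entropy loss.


L[0] = -ln(1-0.351) = -ln(0.649) = 0.4323
L[1] = -ln(0.244) = 1.4106
L[2] = -ln(1-0.142) = -ln(0.858) = 0.1532
L[3] = -ln(0.524) = 0.6463
mean = (0.4323 + 1.4106 + 0.1532 + 0.6463)/4 = 0.6606

0.6606


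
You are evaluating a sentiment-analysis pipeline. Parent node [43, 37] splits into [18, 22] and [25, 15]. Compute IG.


Parent = [43, 37], H_parent = 0.9959
H_left = 0.9928 (n=40), H_right = 0.9544 (n=40)
H_children = (40/80)·0.9928 + (40/80)·0.9544 = 0.9736
IG = 0.9959 - 0.9736 = 0.0223

0.0223


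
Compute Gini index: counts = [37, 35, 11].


Probabilities: [37/83, 35/83, 11/83] ≈ [0.4458, 0.4217, 0.1325]
Σpᵢ² = (1369 + 1225 + 121)/83² = 2715/6889
Gini = 1 - Σpᵢ² = 1 - 2715/6889 = 0.6059

0.6059


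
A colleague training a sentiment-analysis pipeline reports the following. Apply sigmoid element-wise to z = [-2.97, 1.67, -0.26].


σ(-2.97) = 1/(1+e^2.97) = 0.0488
σ(1.67) = 1/(1+e^-1.67) = 0.8416
σ(-0.26) = 1/(1+e^0.26) = 0.4354
result = [0.0488, 0.8416, 0.4354]

[0.0488, 0.8416, 0.4354]


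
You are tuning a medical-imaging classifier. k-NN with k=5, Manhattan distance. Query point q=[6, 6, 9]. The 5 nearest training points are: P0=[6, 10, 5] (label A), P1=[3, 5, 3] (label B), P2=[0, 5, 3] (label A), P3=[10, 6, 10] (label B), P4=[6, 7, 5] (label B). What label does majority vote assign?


d(q,P0) = 8  (label A)
d(q,P1) = 10  (label B)
d(q,P2) = 13  (label A)
d(q,P3) = 5  (label B)
d(q,P4) = 5  (label B)
Votes: A=2, B=3
Majority → B

B


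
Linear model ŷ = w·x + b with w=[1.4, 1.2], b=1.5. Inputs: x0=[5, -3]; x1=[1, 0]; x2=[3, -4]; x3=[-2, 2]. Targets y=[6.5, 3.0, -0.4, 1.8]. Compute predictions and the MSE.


ŷ0 = (1.4)·(5) + (1.2)·(-3) + 1.5 = 4.9
ŷ1 = (1.4)·(1) + (1.2)·(0) + 1.5 = 2.9
ŷ2 = (1.4)·(3) + (1.2)·(-4) + 1.5 = 0.9
ŷ3 = (1.4)·(-2) + (1.2)·(2) + 1.5 = 1.1
errors² = [2.56, 0.01, 1.69, 0.49]
MSE = 4.7500/4 = 1.1875

1.1875


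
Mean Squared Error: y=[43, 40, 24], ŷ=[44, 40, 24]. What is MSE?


Squared errors: (43-44)²=1, (40-40)²=0, (24-24)²=0
Sum = 1
MSE = 1/3 = 1/3

1/3


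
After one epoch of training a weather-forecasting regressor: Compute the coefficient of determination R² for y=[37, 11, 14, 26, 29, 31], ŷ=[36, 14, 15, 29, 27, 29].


ȳ = 24.6667
SS_res = Σ(y-ŷ)² = 28
SS_tot = Σ(y-ȳ)² = 513.33
R² = 1 - SS_res/SS_tot = 1 - 0.0545 = 0.9455

0.9455


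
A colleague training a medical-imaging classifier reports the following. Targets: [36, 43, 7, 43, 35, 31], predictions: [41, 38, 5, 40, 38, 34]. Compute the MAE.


Absolute errors: |36-41|=5, |43-38|=5, |7-5|=2, |43-40|=3, |35-38|=3, |31-34|=3
Sum = 21
MAE = 21/6 = 7/2

7/2


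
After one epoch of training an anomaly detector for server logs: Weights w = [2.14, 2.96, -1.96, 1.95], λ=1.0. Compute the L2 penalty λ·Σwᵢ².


‖w‖₂² = (2.14)² + (2.96)² + (-1.96)² + (1.95)²
     = 4.5796 + 8.7616 + 3.8416 + 3.8025
     = 20.9853
λ·‖w‖₂² = 1.0·20.9853 = 20.9853

20.9853


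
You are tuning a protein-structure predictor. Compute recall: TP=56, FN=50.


Recall = TP/(TP+FN)
= 56/(56+50)
= 56/106 = 52.83%

52.83%


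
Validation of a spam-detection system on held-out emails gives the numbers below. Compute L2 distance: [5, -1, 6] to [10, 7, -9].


d = √((5-10)² + (-1-7)² + (6+ 9)²)
  = √(25 + 64 + 225)
  = √314 = 17.72

17.72


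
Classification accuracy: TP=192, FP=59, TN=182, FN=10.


Accuracy = (TP+TN)/(TP+TN+FP+FN)
= (192+182)/(443)
= 374/443 = 84.42%

84.42%


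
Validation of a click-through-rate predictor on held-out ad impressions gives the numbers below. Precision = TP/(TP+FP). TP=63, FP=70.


Precision = TP/(TP+FP)
= 63/(63+70)
= 63/133 = 47.37%

47.37%


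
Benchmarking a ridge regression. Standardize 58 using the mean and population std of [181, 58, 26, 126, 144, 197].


μ = 122, σ = 61.8035
z = (58 - 122)/61.8035 = -1.0355

-1.0355


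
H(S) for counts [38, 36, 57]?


Probabilities: [38/131, 36/131, 57/131] ≈ [0.2901, 0.2748, 0.4351]
H = -((38/131)·log₂(38/131) + (36/131)·log₂(36/131) + (57/131)·log₂(57/131))
  = 1.5524 bits

1.5524 bits


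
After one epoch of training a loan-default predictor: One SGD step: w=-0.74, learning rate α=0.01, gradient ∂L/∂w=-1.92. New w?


w_new = w - α·∇
= -0.74 - 0.01·-1.92
= -0.74 + 0.0192
= -0.7208

-0.7208


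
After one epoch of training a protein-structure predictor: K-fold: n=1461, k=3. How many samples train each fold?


Fold size = 1461/3 = 487
Training per fold = 1461 - 487 = 974

974


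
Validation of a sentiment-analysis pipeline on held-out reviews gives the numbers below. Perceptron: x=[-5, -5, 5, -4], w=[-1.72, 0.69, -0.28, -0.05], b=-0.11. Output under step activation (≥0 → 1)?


z = (-5)·(-1.72) + (-5)·(0.69) + (5)·(-0.28) + (-4)·(-0.05) - 0.11
  = 3.84
step(z) = 1 (z≥0)

1


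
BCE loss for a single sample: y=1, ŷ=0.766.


BCE = -[y·ln(p) + (1-y)·ln(1-p)]
= -1·ln(0.766) - 0
= -ln(0.766) = 0.2666

0.2666


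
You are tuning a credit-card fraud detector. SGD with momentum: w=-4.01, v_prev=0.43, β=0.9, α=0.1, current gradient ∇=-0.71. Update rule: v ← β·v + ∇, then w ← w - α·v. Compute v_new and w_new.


v_new = 0.9·0.43 - 0.71 = 0.387 - 0.71 = -0.323
w_new = -4.01 - 0.1·-0.323 = -4.01 + 0.0323 = -3.9777

v_new=-0.323, w_new=-3.9777


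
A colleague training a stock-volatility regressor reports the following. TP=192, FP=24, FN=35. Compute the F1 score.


Precision = 192/216 = 0.8889
Recall = 192/227 = 0.8458
F1 = 2·P·R/(P+R) = 2·TP/(2·TP+FP+FN) = 384/(384+24+35) = 384/443 = 0.8668

0.8668


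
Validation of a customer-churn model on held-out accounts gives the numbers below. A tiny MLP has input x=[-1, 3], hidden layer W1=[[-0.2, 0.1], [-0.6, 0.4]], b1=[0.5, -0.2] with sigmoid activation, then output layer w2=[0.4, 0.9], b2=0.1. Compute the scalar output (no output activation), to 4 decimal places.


z1[0] = (-0.2)·(-1) + (0.1)·(3) + 0.5 = 1.0
z1[1] = (-0.6)·(-1) + (0.4)·(3) - 0.2 = 1.6
h = sigmoid(z1) = [0.7311, 0.832]
output = (0.4)·(0.7311) + (0.9)·(0.832) + 0.1 = 1.1412

1.1412


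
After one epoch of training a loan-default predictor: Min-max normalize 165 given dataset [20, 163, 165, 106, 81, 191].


min=20, max=191
(165-20)/(191-20) = 145/171 = 0.848

0.848


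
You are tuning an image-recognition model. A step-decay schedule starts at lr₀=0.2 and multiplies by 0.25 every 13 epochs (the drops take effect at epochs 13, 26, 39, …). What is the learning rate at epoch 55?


n_drops = ⌊55/13⌋ = 4
lr = 0.2·0.25^4 = 0.2·0.00390625 = 0.00078125

0.00078125


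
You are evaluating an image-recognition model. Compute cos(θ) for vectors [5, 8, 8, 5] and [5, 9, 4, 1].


A·B = 5·5 + 8·9 + 8·4 + 5·1 = 134
‖A‖ = √178 = 13.3417, ‖B‖ = √123 = 11.0905
cos = 134/(√178·√123) = 134/√21894 = 0.9056

0.9056


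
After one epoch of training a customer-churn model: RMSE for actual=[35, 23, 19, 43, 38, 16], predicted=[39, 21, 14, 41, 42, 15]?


MSE = 66/6 = 11
RMSE = √(66/6) = 3.3166

3.3166


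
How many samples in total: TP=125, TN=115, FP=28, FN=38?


Total = TP + TN + FP + FN
= 125 + 115 + 28 + 38
= 306
(Predicted positive: 153, predicted negative: 153)

306


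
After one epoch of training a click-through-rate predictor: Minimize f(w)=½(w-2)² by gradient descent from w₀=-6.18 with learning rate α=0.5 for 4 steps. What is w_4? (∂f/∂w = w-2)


step 1: grad = -6.18-2 = -8.18; w = -6.18 - 0.5·(-8.18) = -2.09
step 2: grad = -2.09-2 = -4.09; w = -2.09 - 0.5·(-4.09) = -0.045
step 3: grad = -0.045-2 = -2.045; w = -0.045 - 0.5·(-2.045) = 0.9775
step 4: grad = 0.9775-2 = -1.0225; w = 0.9775 - 0.5·(-1.0225) = 1.48875

1.48875


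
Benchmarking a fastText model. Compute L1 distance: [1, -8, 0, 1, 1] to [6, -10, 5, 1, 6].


d = |1-6| + |-8+ 10| + |0-5| + |1-1| + |1-6|
  = 5 + 2 + 5 + 0 + 5
  = 17

17


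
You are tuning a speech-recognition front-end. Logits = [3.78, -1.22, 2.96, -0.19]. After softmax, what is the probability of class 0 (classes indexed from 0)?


Exponentials: e^3.78=43.816, e^-1.22=0.2952, e^2.96=19.298, e^-0.19=0.827
Sum = 64.2362
Softmax = [0.6821, 0.0046, 0.3004, 0.0129]
p[0] = 43.816/64.2362 = 0.6821

0.6821


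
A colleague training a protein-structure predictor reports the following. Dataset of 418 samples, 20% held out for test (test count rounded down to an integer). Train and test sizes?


Test = ⌊418·20/100⌋ = 83
Train = 418 - 83 = 335

Train: 335, Test: 83


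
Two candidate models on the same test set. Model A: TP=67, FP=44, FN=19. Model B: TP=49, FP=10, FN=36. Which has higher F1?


Model A: P=67/111=0.6036, R=67/86=0.7791, F1=2PR/(P+R)=2TP/(2TP+FP+FN)=134/197=0.6802
Model B: P=49/59=0.8305, R=49/85=0.5765, F1=2PR/(P+R)=2TP/(2TP+FP+FN)=98/144=0.6806
0.6802 < 0.6806 → Model B

Model B


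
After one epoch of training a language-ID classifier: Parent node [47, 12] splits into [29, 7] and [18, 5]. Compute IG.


Parent = [47, 12], H_parent = 0.7287
H_left = 0.7107 (n=36), H_right = 0.7554 (n=23)
H_children = (36/59)·0.7107 + (23/59)·0.7554 = 0.7281
IG = 0.7287 - 0.7281 = 0.0006

0.0006


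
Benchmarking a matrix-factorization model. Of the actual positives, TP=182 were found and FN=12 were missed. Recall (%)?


Recall = TP/(TP+FN)
= 182/(182+12)
= 182/194 = 93.81%

93.81%


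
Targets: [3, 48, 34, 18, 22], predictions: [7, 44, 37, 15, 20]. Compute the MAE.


Absolute errors: |3-7|=4, |48-44|=4, |34-37|=3, |18-15|=3, |22-20|=2
Sum = 16
MAE = 16/5 = 16/5

16/5


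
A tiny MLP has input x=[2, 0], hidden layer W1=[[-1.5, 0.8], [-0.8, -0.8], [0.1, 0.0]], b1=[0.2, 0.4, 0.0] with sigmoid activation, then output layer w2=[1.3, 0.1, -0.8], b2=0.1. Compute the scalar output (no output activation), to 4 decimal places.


z1[0] = (-1.5)·(2) + (0.8)·(0) + 0.2 = -2.8
z1[1] = (-0.8)·(2) + (-0.8)·(0) + 0.4 = -1.2
z1[2] = (0.1)·(2) + (0.0)·(0) + 0.0 = 0.2
h = sigmoid(z1) = [0.0573, 0.2315, 0.5498]
output = (1.3)·(0.0573) + (0.1)·(0.2315) + (-0.8)·(0.5498) + 0.1 = -0.2422

-0.2422


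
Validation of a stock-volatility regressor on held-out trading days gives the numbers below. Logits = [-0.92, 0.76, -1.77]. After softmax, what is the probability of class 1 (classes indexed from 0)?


Exponentials: e^-0.92=0.3985, e^0.76=2.1383, e^-1.77=0.1703
Sum = 2.7071
Softmax = [0.1472, 0.7899, 0.0629]
p[1] = 2.1383/2.7071 = 0.7899

0.7899


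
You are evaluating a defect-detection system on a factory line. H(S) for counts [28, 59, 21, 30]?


Probabilities: [28/138, 59/138, 21/138, 30/138] ≈ [0.2029, 0.4275, 0.1522, 0.2174]
H = -((28/138)·log₂(28/138) + (59/138)·log₂(59/138) + (21/138)·log₂(21/138) + (30/138)·log₂(30/138))
  = 1.883 bits

1.883 bits


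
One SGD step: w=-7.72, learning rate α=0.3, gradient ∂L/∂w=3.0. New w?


w_new = w - α·∇
= -7.72 - 0.3·3.0
= -7.72 - 0.9
= -8.62

-8.62


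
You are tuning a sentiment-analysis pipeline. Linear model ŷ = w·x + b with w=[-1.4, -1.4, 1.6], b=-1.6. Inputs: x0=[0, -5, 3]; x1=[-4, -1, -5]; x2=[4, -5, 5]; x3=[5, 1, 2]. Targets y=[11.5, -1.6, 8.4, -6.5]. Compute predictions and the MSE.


ŷ0 = (-1.4)·(0) + (-1.4)·(-5) + (1.6)·(3) - 1.6 = 10.2
ŷ1 = (-1.4)·(-4) + (-1.4)·(-1) + (1.6)·(-5) - 1.6 = -2.6
ŷ2 = (-1.4)·(4) + (-1.4)·(-5) + (1.6)·(5) - 1.6 = 7.8
ŷ3 = (-1.4)·(5) + (-1.4)·(1) + (1.6)·(2) - 1.6 = -6.8
errors² = [1.69, 1.0, 0.36, 0.09]
MSE = 3.1400/4 = 0.785

0.785


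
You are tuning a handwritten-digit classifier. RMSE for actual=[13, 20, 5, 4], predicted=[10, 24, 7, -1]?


MSE = 54/4 = 13.5
RMSE = √(54/4) = 3.6742

3.6742


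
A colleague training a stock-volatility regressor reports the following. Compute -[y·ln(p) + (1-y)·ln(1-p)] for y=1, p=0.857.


BCE = -[y·ln(p) + (1-y)·ln(1-p)]
= -1·ln(0.857) - 0
= -ln(0.857) = 0.1543

0.1543


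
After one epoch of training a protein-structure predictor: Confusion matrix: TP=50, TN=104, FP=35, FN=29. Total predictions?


Total = TP + TN + FP + FN
= 50 + 104 + 35 + 29
= 218
(Predicted positive: 85, predicted negative: 133)

218


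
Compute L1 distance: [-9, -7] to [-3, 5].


d = |-9+ 3| + |-7-5|
  = 6 + 12
  = 18

18


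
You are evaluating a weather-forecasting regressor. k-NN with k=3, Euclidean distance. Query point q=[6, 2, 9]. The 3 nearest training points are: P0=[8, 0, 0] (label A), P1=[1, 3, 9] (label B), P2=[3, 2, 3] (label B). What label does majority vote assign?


d(q,P0) = 9.434  (label A)
d(q,P1) = 5.099  (label B)
d(q,P2) = 6.7082  (label B)
Votes: A=1, B=2
Majority → B

B


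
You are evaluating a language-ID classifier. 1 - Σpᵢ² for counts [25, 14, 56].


Probabilities: [25/95, 14/95, 56/95] ≈ [0.2632, 0.1474, 0.5895]
Σpᵢ² = (625 + 196 + 3136)/95² = 3957/9025
Gini = 1 - Σpᵢ² = 1 - 3957/9025 = 0.5616

0.5616


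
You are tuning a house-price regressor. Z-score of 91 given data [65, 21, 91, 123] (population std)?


μ = 75, σ = 37.3363
z = (91 - 75)/37.3363 = 0.4285

0.4285


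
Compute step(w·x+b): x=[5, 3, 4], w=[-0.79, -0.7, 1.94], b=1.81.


z = (5)·(-0.79) + (3)·(-0.7) + (4)·(1.94) + 1.81
  = 3.52
step(z) = 1 (z≥0)

1


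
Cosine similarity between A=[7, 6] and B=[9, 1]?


A·B = 7·9 + 6·1 = 69
‖A‖ = √85 = 9.2195, ‖B‖ = √82 = 9.0554
cos = 69/(√85·√82) = 69/√6970 = 0.8265

0.8265


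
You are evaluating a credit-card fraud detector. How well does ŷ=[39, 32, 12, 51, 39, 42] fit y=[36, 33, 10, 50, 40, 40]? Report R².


ȳ = 34.8333
SS_res = Σ(y-ŷ)² = 20
SS_tot = Σ(y-ȳ)² = 904.83
R² = 1 - SS_res/SS_tot = 1 - 0.0221 = 0.9779

0.9779


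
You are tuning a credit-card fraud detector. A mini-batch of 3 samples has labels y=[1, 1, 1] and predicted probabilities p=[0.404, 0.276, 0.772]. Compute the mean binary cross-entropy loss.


L[0] = -ln(0.404) = 0.9063
L[1] = -ln(0.276) = 1.2874
L[2] = -ln(0.772) = 0.2588
mean = (0.9063 + 1.2874 + 0.2588)/3 = 0.8175

0.8175


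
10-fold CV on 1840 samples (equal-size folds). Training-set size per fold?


Fold size = 1840/10 = 184
Training per fold = 1840 - 184 = 1656

1656


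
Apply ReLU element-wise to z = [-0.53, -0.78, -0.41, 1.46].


ReLU(-0.53) = max(0, -0.53) = 0.0
ReLU(-0.78) = max(0, -0.78) = 0.0
ReLU(-0.41) = max(0, -0.41) = 0.0
ReLU(1.46) = max(0, 1.46) = 1.46
result = [0.0, 0.0, 0.0, 1.46]

[0.0, 0.0, 0.0, 1.46]


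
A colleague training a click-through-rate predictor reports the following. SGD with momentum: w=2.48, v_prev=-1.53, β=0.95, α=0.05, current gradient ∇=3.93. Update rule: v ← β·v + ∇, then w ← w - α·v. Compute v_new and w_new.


v_new = 0.95·-1.53 + 3.93 = -1.4535 + 3.93 = 2.4765
w_new = 2.48 - 0.05·2.4765 = 2.48 - 0.123825 = 2.356175

v_new=2.4765, w_new=2.356175


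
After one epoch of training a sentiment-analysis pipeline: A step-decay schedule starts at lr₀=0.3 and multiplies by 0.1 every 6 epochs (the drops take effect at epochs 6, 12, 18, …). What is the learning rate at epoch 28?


n_drops = ⌊28/6⌋ = 4
lr = 0.3·0.1^4 = 0.3·0.0001 = 0.00003

0.00003


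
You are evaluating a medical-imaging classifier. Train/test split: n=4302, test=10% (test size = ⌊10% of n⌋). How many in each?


Test = ⌊4302·10/100⌋ = 430
Train = 4302 - 430 = 3872

Train: 3872, Test: 430


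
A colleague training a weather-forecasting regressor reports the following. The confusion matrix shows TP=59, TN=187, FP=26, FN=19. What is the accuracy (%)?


Accuracy = (TP+TN)/(TP+TN+FP+FN)
= (59+187)/(291)
= 246/291 = 84.54%

84.54%


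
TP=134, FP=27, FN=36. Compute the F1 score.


Precision = 134/161 = 0.8323
Recall = 134/170 = 0.7882
F1 = 2·P·R/(P+R) = 2·TP/(2·TP+FP+FN) = 268/(268+27+36) = 268/331 = 0.8097

0.8097
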